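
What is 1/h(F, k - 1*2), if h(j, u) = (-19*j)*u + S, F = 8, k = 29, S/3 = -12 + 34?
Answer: -1/4038 ≈ -0.00024765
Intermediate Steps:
S = 66 (S = 3*(-12 + 34) = 3*22 = 66)
h(j, u) = 66 - 19*j*u (h(j, u) = (-19*j)*u + 66 = -19*j*u + 66 = 66 - 19*j*u)
1/h(F, k - 1*2) = 1/(66 - 19*8*(29 - 1*2)) = 1/(66 - 19*8*(29 - 2)) = 1/(66 - 19*8*27) = 1/(66 - 4104) = 1/(-4038) = -1/4038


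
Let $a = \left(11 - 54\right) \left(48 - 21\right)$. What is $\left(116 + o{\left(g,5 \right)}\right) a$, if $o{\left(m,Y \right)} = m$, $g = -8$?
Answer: $-125388$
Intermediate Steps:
$a = -1161$ ($a = \left(-43\right) 27 = -1161$)
$\left(116 + o{\left(g,5 \right)}\right) a = \left(116 - 8\right) \left(-1161\right) = 108 \left(-1161\right) = -125388$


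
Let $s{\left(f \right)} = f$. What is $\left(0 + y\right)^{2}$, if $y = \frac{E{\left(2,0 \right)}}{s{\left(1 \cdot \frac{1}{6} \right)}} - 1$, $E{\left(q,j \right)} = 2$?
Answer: $121$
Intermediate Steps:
$y = 11$ ($y = \frac{2}{1 \cdot \frac{1}{6}} - 1 = 2 \frac{1}{\frac{1}{6}} - 1 = 2 \cdot 6 - 1 = 12 - 1 = 11$)
$\left(0 + y\right)^{2} = \left(0 + 11\right)^{2} = 11^{2} = 121$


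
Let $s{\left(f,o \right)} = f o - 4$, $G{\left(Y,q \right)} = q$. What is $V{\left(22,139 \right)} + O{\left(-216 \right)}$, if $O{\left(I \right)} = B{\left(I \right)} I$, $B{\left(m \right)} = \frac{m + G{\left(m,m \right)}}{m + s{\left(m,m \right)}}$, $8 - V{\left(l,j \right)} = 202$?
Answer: $- \frac{2228818}{11609} \approx -191.99$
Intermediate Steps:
$V{\left(l,j \right)} = -194$ ($V{\left(l,j \right)} = 8 - 202 = -194$)
$s{\left(f,o \right)} = -4 + f o$
$B{\left(m \right)} = \frac{2 m}{-4 + m + m^{2}}$ ($B{\left(m \right)} = \frac{m + m}{m + \left(-4 + m m\right)} = \frac{2 m}{m + \left(-4 + m^{2}\right)} = \frac{2 m}{-4 + m + m^{2}}$)
$O{\left(I \right)} = \frac{2 I^{2}}{-4 + I + I^{2}}$ ($O{\left(I \right)} = \frac{2 I}{-4 + I + I^{2}} I = \frac{2 I^{2}}{-4 + I + I^{2}}$)
$V{\left(22,139 \right)} + O{\left(-216 \right)} = -194 + \frac{2 \left(-216\right)^{2}}{-4 - 216 + \left(-216\right)^{2}} = -194 + 2 \cdot 46656 \frac{1}{-4 - 216 + 46656} = -194 + 2 \cdot 46656 \cdot \frac{1}{46436} = -194 + \frac{23328}{11609} = - \frac{2228818}{11609}$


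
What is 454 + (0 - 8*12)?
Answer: 358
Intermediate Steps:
454 + (0 - 8*12) = 454 + (0 - 96) = 454 - 96 = 358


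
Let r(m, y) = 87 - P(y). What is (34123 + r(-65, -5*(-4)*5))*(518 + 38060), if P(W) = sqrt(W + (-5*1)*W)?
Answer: 1319753380 - 771560*I ≈ 1.3198e+9 - 7.7156e+5*I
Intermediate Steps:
P(W) = 2*sqrt(-W) (P(W) = sqrt(W - 5*W) = sqrt(-4*W) = 2*sqrt(-W))
r(m, y) = 87 - 2*sqrt(-y)
(34123 + r(-65, -5*(-4)*5))*(518 + 38060) = (34123 + (87 - 2*sqrt(-100)))*(518 + 38060) = (34123 + (87 - 2*sqrt(-100)))*38578 = (34123 + (87 - 2*10*I))*38578 = (34123 + (87 - 20*I))*38578 = (34210 - 20*I)*38578 = 1319753380 - 771560*I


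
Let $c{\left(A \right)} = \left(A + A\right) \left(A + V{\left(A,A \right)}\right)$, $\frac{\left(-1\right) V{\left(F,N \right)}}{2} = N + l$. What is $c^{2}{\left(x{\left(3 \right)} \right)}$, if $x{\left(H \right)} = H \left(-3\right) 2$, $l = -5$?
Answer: $1016064$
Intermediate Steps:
$V{\left(F,N \right)} = 10 - 2 N$ ($V{\left(F,N \right)} = - 2 \left(N - 5\right) = - 2 \left(-5 + N\right) = 10 - 2 N$)
$x{\left(H \right)} = - 6 H$ ($x{\left(H \right)} = - 3 H 2 = - 6 H$)
$c{\left(A \right)} = 2 A \left(10 - A\right)$ ($c{\left(A \right)} = \left(A + A\right) \left(A - \left(-10 + 2 A\right)\right) = 2 A \left(10 - A\right)$)
$c^{2}{\left(x{\left(3 \right)} \right)} = \left(2 \left(\left(-6\right) 3\right) \left(10 - \left(-6\right) 3\right)\right)^{2} = \left(2 \left(-18\right) \left(10 - -18\right)\right)^{2} = \left(2 \left(-18\right) \left(10 + 18\right)\right)^{2} = \left(2 \left(-18\right) 28\right)^{2} = \left(-1008\right)^{2} = 1016064$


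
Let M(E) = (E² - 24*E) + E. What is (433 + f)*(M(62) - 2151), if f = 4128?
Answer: 1217787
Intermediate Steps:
M(E) = E² - 23*E
(433 + f)*(M(62) - 2151) = (433 + 4128)*(62*(-23 + 62) - 2151) = 4561*(62*39 - 2151) = 4561*(2418 - 2151) = 4561*267 = 1217787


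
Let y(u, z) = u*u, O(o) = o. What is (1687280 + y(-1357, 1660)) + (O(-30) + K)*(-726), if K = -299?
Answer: 3767583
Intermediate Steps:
y(u, z) = u**2
(1687280 + y(-1357, 1660)) + (O(-30) + K)*(-726) = (1687280 + (-1357)**2) + (-30 - 299)*(-726) = (1687280 + 1841449) - 329*(-726) = 3528729 + 238854 = 3767583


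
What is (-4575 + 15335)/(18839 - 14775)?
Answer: 1345/508 ≈ 2.6476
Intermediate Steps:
(-4575 + 15335)/(18839 - 14775) = 10760/4064 = 10760*(1/4064) = 1345/508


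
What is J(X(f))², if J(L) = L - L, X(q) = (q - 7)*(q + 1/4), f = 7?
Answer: 0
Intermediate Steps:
X(q) = (-7 + q)*(¼ + q) (X(q) = (-7 + q)*(q + ¼) = (-7 + q)*(¼ + q))
J(L) = 0
J(X(f))² = 0² = 0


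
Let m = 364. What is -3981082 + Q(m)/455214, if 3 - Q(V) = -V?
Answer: -1812244261181/455214 ≈ -3.9811e+6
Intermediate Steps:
Q(V) = 3 + V (Q(V) = 3 - (-1)*V = 3 + V)
-3981082 + Q(m)/455214 = -3981082 + (3 + 364)/455214 = -3981082 + 367*(1/455214) = -3981082 + 367/455214 = -1812244261181/455214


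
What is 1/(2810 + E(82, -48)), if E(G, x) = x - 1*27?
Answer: 1/2735 ≈ 0.00036563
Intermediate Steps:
E(G, x) = -27 + x (E(G, x) = x - 27 = -27 + x)
1/(2810 + E(82, -48)) = 1/(2810 + (-27 - 48)) = 1/(2810 - 75) = 1/2735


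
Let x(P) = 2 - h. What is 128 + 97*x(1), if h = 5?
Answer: -163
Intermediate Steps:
x(P) = -3 (x(P) = 2 - 1*5 = 2 - 5 = -3)
128 + 97*x(1) = 128 + 97*(-3) = 128 - 291 = -163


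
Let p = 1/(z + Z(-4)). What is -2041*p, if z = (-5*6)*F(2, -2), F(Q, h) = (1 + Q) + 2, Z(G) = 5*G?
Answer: 2041/170 ≈ 12.006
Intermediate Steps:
F(Q, h) = 3 + Q
z = -150 (z = (-5*6)*(3 + 2) = -30*5 = -150)
p = -1/170 (p = 1/(-150 + 5*(-4)) = 1/(-150 - 20) = 1/(-170) = -1/170 ≈ -0.0058824)
-2041*p = -2041*(-1/170) = 2041/170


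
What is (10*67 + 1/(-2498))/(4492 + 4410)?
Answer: 1673659/22237196 ≈ 0.075264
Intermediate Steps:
(10*67 + 1/(-2498))/(4492 + 4410) = (670 - 1/2498)/8902 = (1673659/2498)*(1/8902) = 1673659/22237196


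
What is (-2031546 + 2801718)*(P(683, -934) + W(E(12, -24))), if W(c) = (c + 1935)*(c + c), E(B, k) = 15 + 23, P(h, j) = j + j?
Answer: 114047069760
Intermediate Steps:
P(h, j) = 2*j
E(B, k) = 38
W(c) = 2*c*(1935 + c) (W(c) = (1935 + c)*(2*c) = 2*c*(1935 + c))
(-2031546 + 2801718)*(P(683, -934) + W(E(12, -24))) = (-2031546 + 2801718)*(2*(-934) + 2*38*(1935 + 38)) = 770172*(-1868 + 2*38*1973) = 770172*(-1868 + 149948) = 770172*148080 = 114047069760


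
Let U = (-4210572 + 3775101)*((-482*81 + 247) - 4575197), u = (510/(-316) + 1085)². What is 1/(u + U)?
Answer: 24964/50159188707112273 ≈ 4.9770e-13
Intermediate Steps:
u = 29300880625/24964 (u = (510*(-1/316) + 1085)² = (-255/158 + 1085)² = (171175/158)² = 29300880625/24964 ≈ 1.1737e+6)
U = 2009259710232 (U = -435471*((-39042 + 247) - 4575197) = -435471*(-38795 - 4575197) = -435471*(-4613992) = 2009259710232)
1/(u + U) = 1/(29300880625/24964 + 2009259710232) = 1/(50159188707112273/24964) = 24964/50159188707112273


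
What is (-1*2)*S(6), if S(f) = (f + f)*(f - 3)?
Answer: -72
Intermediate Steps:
S(f) = 2*f*(-3 + f) (S(f) = (2*f)*(-3 + f) = 2*f*(-3 + f))
(-1*2)*S(6) = (-1*2)*(2*6*(-3 + 6)) = -4*6*3 = -2*36 = -72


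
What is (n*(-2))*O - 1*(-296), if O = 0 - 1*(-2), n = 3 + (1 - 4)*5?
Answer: 344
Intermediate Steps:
n = -12 (n = 3 - 3*5 = 3 - 15 = -12)
O = 2 (O = 0 + 2 = 2)
(n*(-2))*O - 1*(-296) = -12*(-2)*2 - 1*(-296) = 24*2 + 296 = 48 + 296 = 344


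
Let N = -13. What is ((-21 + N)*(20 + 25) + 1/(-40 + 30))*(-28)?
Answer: 214214/5 ≈ 42843.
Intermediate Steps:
((-21 + N)*(20 + 25) + 1/(-40 + 30))*(-28) = ((-21 - 13)*(20 + 25) + 1/(-40 + 30))*(-28) = (-34*45 + 1/(-10))*(-28) = (-1530 - ⅒)*(-28) = -15301/10*(-28) = 214214/5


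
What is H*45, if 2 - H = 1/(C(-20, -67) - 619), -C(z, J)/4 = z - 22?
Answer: 40635/451 ≈ 90.100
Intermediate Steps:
C(z, J) = 88 - 4*z (C(z, J) = -4*(z - 22) = -4*(-22 + z) = 88 - 4*z)
H = 903/451 (H = 2 - 1/((88 - 4*(-20)) - 619) = 2 - 1/((88 + 80) - 619) = 2 - 1/(168 - 619) = 2 - 1/(-451) = 2 - 1*(-1/451) = 2 + 1/451 = 903/451 ≈ 2.0022)
H*45 = (903/451)*45 = 40635/451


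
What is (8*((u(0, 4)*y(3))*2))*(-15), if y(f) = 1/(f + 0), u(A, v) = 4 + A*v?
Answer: -320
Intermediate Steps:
y(f) = 1/f
(8*((u(0, 4)*y(3))*2))*(-15) = (8*(((4 + 0*4)/3)*2))*(-15) = (8*(((4 + 0)*(1/3))*2))*(-15) = (8*((4*(1/3))*2))*(-15) = (8*((4/3)*2))*(-15) = (8*(8/3))*(-15) = (64/3)*(-15) = -320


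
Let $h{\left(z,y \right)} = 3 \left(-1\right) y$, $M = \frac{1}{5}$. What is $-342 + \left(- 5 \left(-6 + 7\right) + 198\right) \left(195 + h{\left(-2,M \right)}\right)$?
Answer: $\frac{185886}{5} \approx 37177.0$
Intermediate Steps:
$M = \frac{1}{5} \approx 0.2$
$h{\left(z,y \right)} = - 3 y$
$-342 + \left(- 5 \left(-6 + 7\right) + 198\right) \left(195 + h{\left(-2,M \right)}\right) = -342 + \left(- 5 \left(-6 + 7\right) + 198\right) \left(195 - \frac{3}{5}\right) = -342 + \left(\left(-5\right) 1 + 198\right) \left(195 - \frac{3}{5}\right) = -342 + \left(-5 + 198\right) \frac{972}{5} = -342 + 193 \cdot \frac{972}{5} = -342 + \frac{187596}{5} = \frac{185886}{5}$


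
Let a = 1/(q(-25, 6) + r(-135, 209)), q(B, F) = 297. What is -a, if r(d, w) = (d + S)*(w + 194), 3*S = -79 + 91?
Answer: 1/52496 ≈ 1.9049e-5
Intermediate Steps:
S = 4 (S = (-79 + 91)/3 = (⅓)*12 = 4)
r(d, w) = (4 + d)*(194 + w) (r(d, w) = (d + 4)*(w + 194) = (4 + d)*(194 + w))
a = -1/52496 (a = 1/(297 + (776 + 4*209 + 194*(-135) - 135*209)) = 1/(297 + (776 + 836 - 26190 - 28215)) = 1/(297 - 52793) = 1/(-52496) = -1/52496 ≈ -1.9049e-5)
-a = -1*(-1/52496) = 1/52496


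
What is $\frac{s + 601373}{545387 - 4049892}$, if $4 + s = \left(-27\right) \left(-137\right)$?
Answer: $- \frac{605068}{3504505} \approx -0.17265$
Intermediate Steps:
$s = 3695$ ($s = -4 - -3699 = -4 + 3699 = 3695$)
$\frac{s + 601373}{545387 - 4049892} = \frac{3695 + 601373}{545387 - 4049892} = \frac{605068}{-3504505} = 605068 \left(- \frac{1}{3504505}\right) = - \frac{605068}{3504505}$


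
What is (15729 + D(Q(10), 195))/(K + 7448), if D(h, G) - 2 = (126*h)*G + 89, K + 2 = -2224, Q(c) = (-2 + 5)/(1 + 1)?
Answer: 7525/746 ≈ 10.087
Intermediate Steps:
Q(c) = 3/2
K = -2226 (K = -2 - 2224 = -2226)
D(h, G) = 91 + 126*G*h (D(h, G) = 2 + ((126*h)*G + 89) = 2 + (126*G*h + 89) = 2 + (89 + 126*G*h) = 91 + 126*G*h)
(15729 + D(Q(10), 195))/(K + 7448) = (15729 + (91 + 126*195*(3/2)))/(-2226 + 7448) = (15729 + (91 + 36855))/5222 = (15729 + 36946)*(1/5222) = 52675*(1/5222) = 7525/746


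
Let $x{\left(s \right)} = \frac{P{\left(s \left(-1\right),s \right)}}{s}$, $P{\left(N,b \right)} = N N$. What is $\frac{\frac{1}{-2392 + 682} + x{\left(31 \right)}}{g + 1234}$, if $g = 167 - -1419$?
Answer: $\frac{53009}{4822200} \approx 0.010993$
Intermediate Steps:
$P{\left(N,b \right)} = N^{2}$
$x{\left(s \right)} = s$ ($x{\left(s \right)} = \frac{\left(s \left(-1\right)\right)^{2}}{s} = \frac{\left(- s\right)^{2}}{s} = \frac{s^{2}}{s} = s$)
$g = 1586$ ($g = 167 + 1419 = 1586$)
$\frac{\frac{1}{-2392 + 682} + x{\left(31 \right)}}{g + 1234} = \frac{\frac{1}{-2392 + 682} + 31}{1586 + 1234} = \frac{\frac{1}{-1710} + 31}{2820} = \left(- \frac{1}{1710} + 31\right) \frac{1}{2820} = \frac{53009}{1710} \cdot \frac{1}{2820} = \frac{53009}{4822200}$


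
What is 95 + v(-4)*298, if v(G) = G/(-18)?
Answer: 1451/9 ≈ 161.22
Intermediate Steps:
v(G) = -G/18 (v(G) = G*(-1/18) = -G/18)
95 + v(-4)*298 = 95 - 1/18*(-4)*298 = 95 + (2/9)*298 = 95 + 596/9 = 1451/9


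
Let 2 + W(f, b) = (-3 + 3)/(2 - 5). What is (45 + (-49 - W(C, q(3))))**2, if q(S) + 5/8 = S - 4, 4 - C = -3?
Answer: 4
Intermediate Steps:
C = 7 (C = 4 - 1*(-3) = 4 + 3 = 7)
q(S) = -37/8 + S (q(S) = -5/8 + (S - 4) = -5/8 + (-4 + S) = -37/8 + S)
W(f, b) = -2 (W(f, b) = -2 + (-3 + 3)/(2 - 5) = -2 + 0/(-3) = -2 + 0*(-1/3) = -2 + 0 = -2)
(45 + (-49 - W(C, q(3))))**2 = (45 + (-49 - 1*(-2)))**2 = (45 + (-49 + 2))**2 = (45 - 47)**2 = (-2)**2 = 4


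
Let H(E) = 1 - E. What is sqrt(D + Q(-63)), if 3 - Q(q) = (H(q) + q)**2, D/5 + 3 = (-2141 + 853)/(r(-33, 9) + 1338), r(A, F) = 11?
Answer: I*sqrt(32344973)/1349 ≈ 4.2159*I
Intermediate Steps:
D = -26675/1349 (D = -15 + 5*((-2141 + 853)/(11 + 1338)) = -15 + 5*(-1288/1349) = -15 - 6440/1349 = -26675/1349 ≈ -19.774)
Q(q) = 2 (Q(q) = 3 - ((1 - q) + q)**2 = 3 - 1*1**2 = 3 - 1*1 = 3 - 1 = 2)
sqrt(D + Q(-63)) = sqrt(-26675/1349 + 2) = sqrt(-23977/1349) = I*sqrt(32344973)/1349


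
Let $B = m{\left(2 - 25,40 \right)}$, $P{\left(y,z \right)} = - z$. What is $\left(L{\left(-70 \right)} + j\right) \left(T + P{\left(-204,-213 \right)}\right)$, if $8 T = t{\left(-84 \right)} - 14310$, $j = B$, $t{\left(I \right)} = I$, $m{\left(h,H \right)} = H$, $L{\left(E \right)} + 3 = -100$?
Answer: $\frac{399735}{4} \approx 99934.0$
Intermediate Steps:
$L{\left(E \right)} = -103$ ($L{\left(E \right)} = -3 - 100 = -103$)
$B = 40$
$j = 40$
$T = - \frac{7197}{4}$ ($T = \frac{-84 - 14310}{8} = \frac{1}{8} \left(-14394\right) = - \frac{7197}{4} \approx -1799.3$)
$\left(L{\left(-70 \right)} + j\right) \left(T + P{\left(-204,-213 \right)}\right) = \left(-103 + 40\right) \left(- \frac{7197}{4} - -213\right) = - 63 \left(- \frac{7197}{4} + 213\right) = \left(-63\right) \left(- \frac{6345}{4}\right) = \frac{399735}{4}$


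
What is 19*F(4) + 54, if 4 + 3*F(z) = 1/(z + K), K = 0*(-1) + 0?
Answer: 121/4 ≈ 30.250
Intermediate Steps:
K = 0 (K = 0 + 0 = 0)
F(z) = -4/3 + 1/(3*z) (F(z) = -4/3 + 1/(3*(z + 0)) = -4/3 + 1/(3*z))
19*F(4) + 54 = 19*((1/3)*(1 - 4*4)/4) + 54 = 19*((1/3)*(1/4)*(1 - 16)) + 54 = 19*((1/3)*(1/4)*(-15)) + 54 = 19*(-5/4) + 54 = -95/4 + 54 = 121/4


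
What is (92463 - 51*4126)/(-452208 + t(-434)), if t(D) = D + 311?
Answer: 4369/16753 ≈ 0.26079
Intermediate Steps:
t(D) = 311 + D
(92463 - 51*4126)/(-452208 + t(-434)) = (92463 - 51*4126)/(-452208 + (311 - 434)) = (92463 - 210426)/(-452208 - 123) = -117963/(-452331) = -117963*(-1/452331) = 4369/16753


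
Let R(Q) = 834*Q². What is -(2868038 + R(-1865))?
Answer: -2903707688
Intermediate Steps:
-(2868038 + R(-1865)) = -(2868038 + 834*(-1865)²) = -(2868038 + 834*3478225) = -(2868038 + 2900839650) = -1*2903707688 = -2903707688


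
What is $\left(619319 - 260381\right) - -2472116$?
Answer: $2831054$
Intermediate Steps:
$\left(619319 - 260381\right) - -2472116 = 358938 + 2472116 = 2831054$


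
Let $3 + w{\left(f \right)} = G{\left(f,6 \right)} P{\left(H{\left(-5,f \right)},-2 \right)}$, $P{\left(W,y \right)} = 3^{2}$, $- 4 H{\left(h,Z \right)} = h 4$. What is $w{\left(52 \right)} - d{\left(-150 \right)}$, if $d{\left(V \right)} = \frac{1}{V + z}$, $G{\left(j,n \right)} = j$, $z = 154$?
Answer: $\frac{1859}{4} \approx 464.75$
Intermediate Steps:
$H{\left(h,Z \right)} = - h$ ($H{\left(h,Z \right)} = - \frac{h 4}{4} = - \frac{4 h}{4} = - h$)
$P{\left(W,y \right)} = 9$
$w{\left(f \right)} = -3 + 9 f$ ($w{\left(f \right)} = -3 + f 9 = -3 + 9 f$)
$d{\left(V \right)} = \frac{1}{154 + V}$ ($d{\left(V \right)} = \frac{1}{V + 154} = \frac{1}{154 + V}$)
$w{\left(52 \right)} - d{\left(-150 \right)} = \left(-3 + 9 \cdot 52\right) - \frac{1}{154 - 150} = \left(-3 + 468\right) - \frac{1}{4} = 465 - \frac{1}{4} = \frac{1859}{4}$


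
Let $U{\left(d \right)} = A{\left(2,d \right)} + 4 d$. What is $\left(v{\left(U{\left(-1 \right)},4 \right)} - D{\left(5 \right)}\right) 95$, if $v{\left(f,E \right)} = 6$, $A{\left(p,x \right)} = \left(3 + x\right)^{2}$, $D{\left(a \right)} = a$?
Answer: $95$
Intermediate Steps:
$U{\left(d \right)} = \left(3 + d\right)^{2} + 4 d$
$\left(v{\left(U{\left(-1 \right)},4 \right)} - D{\left(5 \right)}\right) 95 = \left(6 - 5\right) 95 = 1 \cdot 95 = 95$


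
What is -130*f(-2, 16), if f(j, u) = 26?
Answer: -3380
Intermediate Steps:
-130*f(-2, 16) = -130*26 = -3380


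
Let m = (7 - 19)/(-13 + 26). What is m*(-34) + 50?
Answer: 1058/13 ≈ 81.385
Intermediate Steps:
m = -12/13 ≈ -0.92308
m*(-34) + 50 = -12/13*(-34) + 50 = 408/13 + 50 = 1058/13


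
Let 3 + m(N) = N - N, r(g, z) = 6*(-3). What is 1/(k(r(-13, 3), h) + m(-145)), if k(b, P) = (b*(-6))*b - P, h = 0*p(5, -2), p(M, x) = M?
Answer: -1/1947 ≈ -0.00051361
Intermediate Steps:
r(g, z) = -18
h = 0 (h = 0*5 = 0)
m(N) = -3 (m(N) = -3 + (N - N) = -3 + 0 = -3)
k(b, P) = -P - 6*b**2 (k(b, P) = (-6*b)*b - P = -6*b**2 - P = -P - 6*b**2)
1/(k(r(-13, 3), h) + m(-145)) = 1/((-1*0 - 6*(-18)**2) - 3) = 1/((0 - 6*324) - 3) = 1/((0 - 1944) - 3) = 1/(-1944 - 3) = 1/(-1947) = -1/1947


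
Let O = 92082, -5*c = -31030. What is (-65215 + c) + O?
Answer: 33073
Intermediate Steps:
c = 6206 (c = -1/5*(-31030) = 6206)
(-65215 + c) + O = (-65215 + 6206) + 92082 = -59009 + 92082 = 33073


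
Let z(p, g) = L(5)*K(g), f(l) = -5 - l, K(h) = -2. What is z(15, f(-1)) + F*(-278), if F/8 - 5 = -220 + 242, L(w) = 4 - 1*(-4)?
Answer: -60064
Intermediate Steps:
L(w) = 8 (L(w) = 4 + 4 = 8)
F = 216 (F = 40 + 8*(-220 + 242) = 40 + 8*22 = 40 + 176 = 216)
z(p, g) = -16 (z(p, g) = 8*(-2) = -16)
z(15, f(-1)) + F*(-278) = -16 + 216*(-278) = -16 - 60048 = -60064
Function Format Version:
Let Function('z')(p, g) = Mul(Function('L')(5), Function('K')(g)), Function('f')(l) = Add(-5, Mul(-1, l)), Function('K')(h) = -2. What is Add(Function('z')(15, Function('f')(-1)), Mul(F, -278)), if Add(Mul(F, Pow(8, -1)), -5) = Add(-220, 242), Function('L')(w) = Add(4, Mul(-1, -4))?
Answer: -60064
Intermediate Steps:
Function('L')(w) = 8 (Function('L')(w) = Add(4, 4) = 8)
F = 216 (F = Add(40, Mul(8, Add(-220, 242))) = Add(40, Mul(8, 22)) = Add(40, 176) = 216)
Function('z')(p, g) = -16 (Function('z')(p, g) = Mul(8, -2) = -16)
Add(Function('z')(15, Function('f')(-1)), Mul(F, -278)) = Add(-16, Mul(216, -278)) = Add(-16, -60048) = -60064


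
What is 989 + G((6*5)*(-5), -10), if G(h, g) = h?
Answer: 839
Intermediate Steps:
989 + G((6*5)*(-5), -10) = 989 + (6*5)*(-5) = 989 + 30*(-5) = 989 - 150 = 839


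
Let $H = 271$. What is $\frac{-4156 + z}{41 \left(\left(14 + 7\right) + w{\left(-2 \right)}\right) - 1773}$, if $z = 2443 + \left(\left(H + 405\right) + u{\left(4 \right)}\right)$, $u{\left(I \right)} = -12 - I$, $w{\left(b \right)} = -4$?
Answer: $\frac{1053}{1076} \approx 0.97862$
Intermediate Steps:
$z = 3103$ ($z = 2443 + \left(\left(271 + 405\right) - 16\right) = 2443 + \left(676 - 16\right) = 2443 + 660 = 3103$)
$\frac{-4156 + z}{41 \left(\left(14 + 7\right) + w{\left(-2 \right)}\right) - 1773} = \frac{-4156 + 3103}{41 \left(\left(14 + 7\right) - 4\right) - 1773} = - \frac{1053}{41 \left(21 - 4\right) - 1773} = - \frac{1053}{41 \cdot 17 - 1773} = - \frac{1053}{697 - 1773} = - \frac{1053}{-1076} = \left(-1053\right) \left(- \frac{1}{1076}\right) = \frac{1053}{1076}$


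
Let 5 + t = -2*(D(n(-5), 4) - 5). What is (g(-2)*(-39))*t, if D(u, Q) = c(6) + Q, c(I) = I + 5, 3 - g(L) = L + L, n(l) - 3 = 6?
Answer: 6825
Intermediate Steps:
n(l) = 9 (n(l) = 3 + 6 = 9)
g(L) = 3 - 2*L (g(L) = 3 - (L + L) = 3 - 2*L)
c(I) = 5 + I
D(u, Q) = 11 + Q (D(u, Q) = (5 + 6) + Q = 11 + Q)
t = -25 (t = -5 - 2*((11 + 4) - 5) = -5 - 2*(15 - 5) = -5 - 2*10 = -5 - 20 = -25)
(g(-2)*(-39))*t = ((3 - 2*(-2))*(-39))*(-25) = ((3 + 4)*(-39))*(-25) = (7*(-39))*(-25) = -273*(-25) = 6825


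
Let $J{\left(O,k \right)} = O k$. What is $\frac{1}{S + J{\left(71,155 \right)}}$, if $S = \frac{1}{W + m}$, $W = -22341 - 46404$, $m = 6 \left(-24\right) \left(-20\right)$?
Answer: $\frac{65865}{724844324} \approx 9.0868 \cdot 10^{-5}$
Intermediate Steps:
$m = 2880$ ($m = \left(-144\right) \left(-20\right) = 2880$)
$W = -68745$ ($W = -22341 - 46404 = -68745$)
$S = - \frac{1}{65865}$ ($S = \frac{1}{-68745 + 2880} = \frac{1}{-65865} = - \frac{1}{65865} \approx -1.5183 \cdot 10^{-5}$)
$\frac{1}{S + J{\left(71,155 \right)}} = \frac{1}{- \frac{1}{65865} + 71 \cdot 155} = \frac{1}{- \frac{1}{65865} + 11005} = \frac{1}{\frac{724844324}{65865}} = \frac{65865}{724844324}$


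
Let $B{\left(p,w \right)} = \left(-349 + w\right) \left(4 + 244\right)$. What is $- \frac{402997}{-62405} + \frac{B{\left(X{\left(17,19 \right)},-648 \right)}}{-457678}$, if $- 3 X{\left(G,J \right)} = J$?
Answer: $\frac{14276633689}{2040099685} \approx 6.998$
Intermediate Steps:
$X{\left(G,J \right)} = - \frac{J}{3}$
$B{\left(p,w \right)} = -86552 + 248 w$ ($B{\left(p,w \right)} = \left(-349 + w\right) 248 = -86552 + 248 w$)
$- \frac{402997}{-62405} + \frac{B{\left(X{\left(17,19 \right)},-648 \right)}}{-457678} = - \frac{402997}{-62405} + \frac{-86552 + 248 \left(-648\right)}{-457678} = \left(-402997\right) \left(- \frac{1}{62405}\right) + \left(-86552 - 160704\right) \left(- \frac{1}{457678}\right) = \frac{57571}{8915} - - \frac{123628}{228839} = \frac{57571}{8915} + \frac{123628}{228839} = \frac{14276633689}{2040099685}$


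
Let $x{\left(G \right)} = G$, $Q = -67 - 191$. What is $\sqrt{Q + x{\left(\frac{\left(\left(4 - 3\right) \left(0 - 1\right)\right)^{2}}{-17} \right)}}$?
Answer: $\frac{i \sqrt{74579}}{17} \approx 16.064 i$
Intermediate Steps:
$Q = -258$
$\sqrt{Q + x{\left(\frac{\left(\left(4 - 3\right) \left(0 - 1\right)\right)^{2}}{-17} \right)}} = \sqrt{-258 + \frac{\left(\left(4 - 3\right) \left(0 - 1\right)\right)^{2}}{-17}} = \sqrt{-258 + \left(1 \left(-1\right)\right)^{2} \left(- \frac{1}{17}\right)} = \sqrt{-258 + \left(-1\right)^{2} \left(- \frac{1}{17}\right)} = \sqrt{-258 + 1 \left(- \frac{1}{17}\right)} = \sqrt{-258 - \frac{1}{17}} = \sqrt{- \frac{4387}{17}} = \frac{i \sqrt{74579}}{17}$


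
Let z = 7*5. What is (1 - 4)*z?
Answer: -105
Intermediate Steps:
z = 35
(1 - 4)*z = (1 - 4)*35 = -3*35 = -105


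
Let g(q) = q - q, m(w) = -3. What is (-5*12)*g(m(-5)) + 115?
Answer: 115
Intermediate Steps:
g(q) = 0
(-5*12)*g(m(-5)) + 115 = -5*12*0 + 115 = -60*0 + 115 = 0 + 115 = 115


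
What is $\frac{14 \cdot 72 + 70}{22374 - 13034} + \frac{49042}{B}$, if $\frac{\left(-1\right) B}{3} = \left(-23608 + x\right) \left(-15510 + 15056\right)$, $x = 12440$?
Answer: $\frac{1992400921}{17758627680} \approx 0.11219$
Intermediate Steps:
$B = -15210816$ ($B = - 3 \left(-23608 + 12440\right) \left(-15510 + 15056\right) = - 3 \left(\left(-11168\right) \left(-454\right)\right) = \left(-3\right) 5070272 = -15210816$)
$\frac{14 \cdot 72 + 70}{22374 - 13034} + \frac{49042}{B} = \frac{14 \cdot 72 + 70}{22374 - 13034} + \frac{49042}{-15210816} = \frac{1008 + 70}{9340} + 49042 \left(- \frac{1}{15210816}\right) = 1078 \cdot \frac{1}{9340} - \frac{24521}{7605408} = \frac{539}{4670} - \frac{24521}{7605408} = \frac{1992400921}{17758627680}$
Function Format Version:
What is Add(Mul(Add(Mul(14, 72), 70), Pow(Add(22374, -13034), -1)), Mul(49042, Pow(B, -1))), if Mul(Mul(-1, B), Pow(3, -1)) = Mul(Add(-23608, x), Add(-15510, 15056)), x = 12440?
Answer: Rational(1992400921, 17758627680) ≈ 0.11219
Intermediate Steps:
B = -15210816 (B = Mul(-3, Mul(Add(-23608, 12440), Add(-15510, 15056))) = Mul(-3, Mul(-11168, -454)) = Mul(-3, 5070272) = -15210816)
Add(Mul(Add(Mul(14, 72), 70), Pow(Add(22374, -13034), -1)), Mul(49042, Pow(B, -1))) = Add(Mul(Add(Mul(14, 72), 70), Pow(Add(22374, -13034), -1)), Mul(49042, Pow(-15210816, -1))) = Add(Mul(Add(1008, 70), Pow(9340, -1)), Mul(49042, Rational(-1, 15210816))) = Add(Mul(1078, Rational(1, 9340)), Rational(-24521, 7605408)) = Add(Rational(539, 4670), Rational(-24521, 7605408)) = Rational(1992400921, 17758627680)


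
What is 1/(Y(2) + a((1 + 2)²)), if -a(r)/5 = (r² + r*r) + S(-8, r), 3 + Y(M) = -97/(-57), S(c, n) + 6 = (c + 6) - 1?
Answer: -57/43679 ≈ -0.0013050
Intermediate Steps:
S(c, n) = -1 + c (S(c, n) = -6 + ((c + 6) - 1) = -6 + ((6 + c) - 1) = -6 + (5 + c) = -1 + c)
Y(M) = -74/57 (Y(M) = -3 - 97/(-57) = -3 - 97*(-1/57) = -3 + 97/57 = -74/57)
a(r) = 45 - 10*r² (a(r) = -5*((r² + r*r) + (-1 - 8)) = -5*((r² + r²) - 9) = -5*(2*r² - 9) = -5*(-9 + 2*r²) = 45 - 10*r²)
1/(Y(2) + a((1 + 2)²)) = 1/(-74/57 + (45 - 10*(1 + 2)⁴)) = 1/(-74/57 + (45 - 10*(3²)²)) = 1/(-74/57 + (45 - 10*9²)) = 1/(-74/57 + (45 - 10*81)) = 1/(-74/57 + (45 - 810)) = 1/(-74/57 - 765) = 1/(-43679/57) = -57/43679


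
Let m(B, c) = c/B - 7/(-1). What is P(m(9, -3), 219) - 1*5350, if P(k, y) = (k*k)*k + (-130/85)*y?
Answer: -2473388/459 ≈ -5388.6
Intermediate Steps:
m(B, c) = 7 + c/B (m(B, c) = c/B - 7*(-1) = c/B + 7 = 7 + c/B)
P(k, y) = k**3 - 26*y/17 (P(k, y) = k**2*k + (-130*1/85)*y = k**3 - 26*y/17)
P(m(9, -3), 219) - 1*5350 = ((7 - 3/9)**3 - 26/17*219) - 1*5350 = ((7 - 3*1/9)**3 - 5694/17) - 5350 = ((7 - 1/3)**3 - 5694/17) - 5350 = ((20/3)**3 - 5694/17) - 5350 = (8000/27 - 5694/17) - 5350 = -17738/459 - 5350 = -2473388/459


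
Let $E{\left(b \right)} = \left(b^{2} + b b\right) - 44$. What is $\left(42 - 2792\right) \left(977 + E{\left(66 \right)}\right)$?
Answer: $-26523750$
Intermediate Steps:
$E{\left(b \right)} = -44 + 2 b^{2}$ ($E{\left(b \right)} = \left(b^{2} + b^{2}\right) - 44 = 2 b^{2} - 44 = -44 + 2 b^{2}$)
$\left(42 - 2792\right) \left(977 + E{\left(66 \right)}\right) = \left(42 - 2792\right) \left(977 - \left(44 - 2 \cdot 66^{2}\right)\right) = - 2750 \left(977 + \left(-44 + 2 \cdot 4356\right)\right) = - 2750 \left(977 + \left(-44 + 8712\right)\right) = - 2750 \left(977 + 8668\right) = \left(-2750\right) 9645 = -26523750$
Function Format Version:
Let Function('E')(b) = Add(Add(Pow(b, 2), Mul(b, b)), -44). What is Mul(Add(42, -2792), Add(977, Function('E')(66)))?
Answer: -26523750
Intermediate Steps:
Function('E')(b) = Add(-44, Mul(2, Pow(b, 2))) (Function('E')(b) = Add(Add(Pow(b, 2), Pow(b, 2)), -44) = Add(Mul(2, Pow(b, 2)), -44) = Add(-44, Mul(2, Pow(b, 2))))
Mul(Add(42, -2792), Add(977, Function('E')(66))) = Mul(Add(42, -2792), Add(977, Add(-44, Mul(2, Pow(66, 2))))) = Mul(-2750, Add(977, Add(-44, Mul(2, 4356)))) = Mul(-2750, Add(977, Add(-44, 8712))) = Mul(-2750, Add(977, 8668)) = Mul(-2750, 9645) = -26523750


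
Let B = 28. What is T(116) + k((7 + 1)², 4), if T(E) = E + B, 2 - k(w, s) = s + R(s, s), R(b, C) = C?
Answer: 138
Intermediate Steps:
k(w, s) = 2 - 2*s (k(w, s) = 2 - (s + s) = 2 - 2*s)
T(E) = 28 + E (T(E) = E + 28 = 28 + E)
T(116) + k((7 + 1)², 4) = (28 + 116) + (2 - 2*4) = 144 + (2 - 8) = 144 - 6 = 138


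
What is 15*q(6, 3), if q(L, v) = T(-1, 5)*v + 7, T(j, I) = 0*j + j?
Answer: 60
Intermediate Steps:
T(j, I) = j (T(j, I) = 0 + j = j)
q(L, v) = 7 - v (q(L, v) = -v + 7 = 7 - v)
15*q(6, 3) = 15*(7 - 1*3) = 15*(7 - 3) = 15*4 = 60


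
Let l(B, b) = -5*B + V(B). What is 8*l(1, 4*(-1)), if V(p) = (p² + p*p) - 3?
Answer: -48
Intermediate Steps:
V(p) = -3 + 2*p² (V(p) = (p² + p²) - 3 = 2*p² - 3 = -3 + 2*p²)
l(B, b) = -3 - 5*B + 2*B² (l(B, b) = -5*B + (-3 + 2*B²) = -3 - 5*B + 2*B²)
8*l(1, 4*(-1)) = 8*(-3 - 5*1 + 2*1²) = 8*(-3 - 5 + 2*1) = 8*(-3 - 5 + 2) = 8*(-6) = -48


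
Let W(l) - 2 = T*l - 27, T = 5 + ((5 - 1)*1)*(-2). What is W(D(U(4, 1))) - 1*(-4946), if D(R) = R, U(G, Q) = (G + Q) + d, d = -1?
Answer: 4909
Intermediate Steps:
T = -3 (T = 5 + (4*1)*(-2) = 5 + 4*(-2) = 5 - 8 = -3)
U(G, Q) = -1 + G + Q (U(G, Q) = (G + Q) - 1 = -1 + G + Q)
W(l) = -25 - 3*l (W(l) = 2 + (-3*l - 27) = 2 + (-27 - 3*l) = -25 - 3*l)
W(D(U(4, 1))) - 1*(-4946) = (-25 - 3*(-1 + 4 + 1)) - 1*(-4946) = (-25 - 3*4) + 4946 = (-25 - 12) + 4946 = -37 + 4946 = 4909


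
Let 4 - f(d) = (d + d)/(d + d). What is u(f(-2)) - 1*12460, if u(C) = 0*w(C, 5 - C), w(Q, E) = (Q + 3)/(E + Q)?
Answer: -12460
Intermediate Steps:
f(d) = 3 (f(d) = 4 - (d + d)/(d + d) = 4 - 2*d/(2*d) = 4 - 2*d*1/(2*d) = 4 - 1*1 = 4 - 1 = 3)
w(Q, E) = (3 + Q)/(E + Q)
u(C) = 0 (u(C) = 0*((3 + C)/((5 - C) + C)) = 0*((3 + C)/5) = 0*(⅗ + C/5) = 0)
u(f(-2)) - 1*12460 = 0 - 1*12460 = 0 - 12460 = -12460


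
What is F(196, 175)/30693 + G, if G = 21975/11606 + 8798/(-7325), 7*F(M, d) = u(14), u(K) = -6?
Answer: 602144613597/869777722450 ≈ 0.69230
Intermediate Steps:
F(M, d) = -6/7 (F(M, d) = (⅐)*(-6) = -6/7)
G = 58857287/85013950 (G = 21975*(1/11606) + 8798*(-1/7325) = 21975/11606 - 8798/7325 = 58857287/85013950 ≈ 0.69232)
F(196, 175)/30693 + G = -6/7/30693 + 58857287/85013950 = -6/7*1/30693 + 58857287/85013950 = -2/71617 + 58857287/85013950 = 602144613597/869777722450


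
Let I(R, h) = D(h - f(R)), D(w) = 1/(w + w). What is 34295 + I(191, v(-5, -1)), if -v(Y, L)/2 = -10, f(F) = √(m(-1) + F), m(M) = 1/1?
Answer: 3566685/104 + √3/52 ≈ 34295.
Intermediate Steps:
m(M) = 1
f(F) = √(1 + F)
v(Y, L) = 20 (v(Y, L) = -2*(-10) = 20)
D(w) = 1/(2*w)
I(R, h) = 1/(2*(h - √(1 + R)))
34295 + I(191, v(-5, -1)) = 34295 + 1/(2*(20 - √(1 + 191))) = 34295 + 1/(2*(20 - √192)) = 34295 + 1/(2*(20 - 8*√3))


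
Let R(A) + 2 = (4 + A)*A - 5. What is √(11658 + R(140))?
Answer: √31811 ≈ 178.36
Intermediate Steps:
R(A) = -7 + A*(4 + A) (R(A) = -2 + ((4 + A)*A - 5) = -2 + (A*(4 + A) - 5) = -2 + (-5 + A*(4 + A)) = -7 + A*(4 + A))
√(11658 + R(140)) = √(11658 + (-7 + 140² + 4*140)) = √(11658 + (-7 + 19600 + 560)) = √(11658 + 20153) = √31811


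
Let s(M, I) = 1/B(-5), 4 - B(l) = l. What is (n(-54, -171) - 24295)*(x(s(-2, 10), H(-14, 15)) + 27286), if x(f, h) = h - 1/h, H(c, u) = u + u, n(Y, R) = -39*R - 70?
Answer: -7250750192/15 ≈ -4.8338e+8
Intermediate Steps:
B(l) = 4 - l
n(Y, R) = -70 - 39*R
s(M, I) = 1/9 (s(M, I) = 1/(4 - 1*(-5)) = 1/(4 + 5) = 1/9)
H(c, u) = 2*u
(n(-54, -171) - 24295)*(x(s(-2, 10), H(-14, 15)) + 27286) = ((-70 - 39*(-171)) - 24295)*((2*15 - 1/(2*15)) + 27286) = ((-70 + 6669) - 24295)*((30 - 1/30) + 27286) = (6599 - 24295)*((30 - 1*1/30) + 27286) = -17696*((30 - 1/30) + 27286) = -17696*(899/30 + 27286) = -17696*819479/30 = -7250750192/15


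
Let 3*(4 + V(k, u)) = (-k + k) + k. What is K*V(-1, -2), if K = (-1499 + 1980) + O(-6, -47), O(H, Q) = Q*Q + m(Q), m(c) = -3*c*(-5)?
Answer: -25805/3 ≈ -8601.7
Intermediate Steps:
V(k, u) = -4 + k/3 (V(k, u) = -4 + ((-k + k) + k)/3 = -4 + (0 + k)/3 = -4 + k/3)
m(c) = 15*c
O(H, Q) = Q² + 15*Q (O(H, Q) = Q*Q + 15*Q = Q² + 15*Q)
K = 1985 (K = (-1499 + 1980) - 47*(15 - 47) = 481 - 47*(-32) = 481 + 1504 = 1985)
K*V(-1, -2) = 1985*(-4 + (⅓)*(-1)) = 1985*(-4 - ⅓) = 1985*(-13/3) = -25805/3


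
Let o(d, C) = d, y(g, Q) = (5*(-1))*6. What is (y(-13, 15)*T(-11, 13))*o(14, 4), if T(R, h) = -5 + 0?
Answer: 2100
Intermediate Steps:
T(R, h) = -5
y(g, Q) = -30 (y(g, Q) = -5*6 = -30)
(y(-13, 15)*T(-11, 13))*o(14, 4) = -30*(-5)*14 = 150*14 = 2100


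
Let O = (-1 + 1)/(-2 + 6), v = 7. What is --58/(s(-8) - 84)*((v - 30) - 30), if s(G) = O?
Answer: 1537/42 ≈ 36.595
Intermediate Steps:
O = 0 (O = 0/4 = 0*(¼) = 0)
s(G) = 0
--58/(s(-8) - 84)*((v - 30) - 30) = --58/(0 - 84)*((7 - 30) - 30) = --58/(-84)*(-23 - 30) = -(-1/84*(-58))*(-53) = -29*(-53)/42 = -1*(-1537/42) = 1537/42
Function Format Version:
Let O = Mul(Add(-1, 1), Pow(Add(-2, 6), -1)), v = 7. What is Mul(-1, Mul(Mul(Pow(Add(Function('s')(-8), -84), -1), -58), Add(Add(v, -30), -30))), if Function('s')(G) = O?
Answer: Rational(1537, 42) ≈ 36.595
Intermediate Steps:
O = 0 (O = Mul(0, Pow(4, -1)) = Mul(0, Rational(1, 4)) = 0)
Function('s')(G) = 0
Mul(-1, Mul(Mul(Pow(Add(Function('s')(-8), -84), -1), -58), Add(Add(v, -30), -30))) = Mul(-1, Mul(Mul(Pow(Add(0, -84), -1), -58), Add(Add(7, -30), -30))) = Mul(-1, Mul(Mul(Pow(-84, -1), -58), Add(-23, -30))) = Mul(-1, Mul(Mul(Rational(-1, 84), -58), -53)) = Mul(-1, Mul(Rational(29, 42), -53)) = Mul(-1, Rational(-1537, 42)) = Rational(1537, 42)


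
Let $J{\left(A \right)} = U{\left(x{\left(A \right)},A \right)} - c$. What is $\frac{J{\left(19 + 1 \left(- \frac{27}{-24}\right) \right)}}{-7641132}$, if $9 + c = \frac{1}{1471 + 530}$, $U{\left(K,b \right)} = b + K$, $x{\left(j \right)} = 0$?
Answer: $- \frac{466225}{122319241056} \approx -3.8115 \cdot 10^{-6}$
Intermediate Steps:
$U{\left(K,b \right)} = K + b$
$c = - \frac{18008}{2001}$ ($c = -9 + \frac{1}{1471 + 530} = -9 + \frac{1}{2001} = - \frac{18008}{2001} \approx -8.9995$)
$J{\left(A \right)} = \frac{18008}{2001} + A$ ($J{\left(A \right)} = \left(0 + A\right) - - \frac{18008}{2001} = A + \frac{18008}{2001} = \frac{18008}{2001} + A$)
$\frac{J{\left(19 + 1 \left(- \frac{27}{-24}\right) \right)}}{-7641132} = \frac{\frac{18008}{2001} + \left(19 + 1 \left(- \frac{27}{-24}\right)\right)}{-7641132} = \left(\frac{18008}{2001} + \left(19 + 1 \left(\left(-27\right) \left(- \frac{1}{24}\right)\right)\right)\right) \left(- \frac{1}{7641132}\right) = \left(\frac{18008}{2001} + \left(19 + 1 \cdot \frac{9}{8}\right)\right) \left(- \frac{1}{7641132}\right) = \left(\frac{18008}{2001} + \left(19 + \frac{9}{8}\right)\right) \left(- \frac{1}{7641132}\right) = \left(\frac{18008}{2001} + \frac{161}{8}\right) \left(- \frac{1}{7641132}\right) = \frac{466225}{16008} \left(- \frac{1}{7641132}\right) = - \frac{466225}{122319241056}$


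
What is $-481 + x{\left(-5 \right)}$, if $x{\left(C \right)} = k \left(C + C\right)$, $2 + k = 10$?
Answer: $-561$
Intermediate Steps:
$k = 8$ ($k = -2 + 10 = 8$)
$x{\left(C \right)} = 16 C$ ($x{\left(C \right)} = 8 \left(C + C\right) = 8 \cdot 2 C = 16 C$)
$-481 + x{\left(-5 \right)} = -481 + 16 \left(-5\right) = -481 - 80 = -561$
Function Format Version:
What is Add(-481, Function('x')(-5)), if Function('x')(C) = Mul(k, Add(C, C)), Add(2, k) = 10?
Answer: -561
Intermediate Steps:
k = 8 (k = Add(-2, 10) = 8)
Function('x')(C) = Mul(16, C) (Function('x')(C) = Mul(8, Add(C, C)) = Mul(8, Mul(2, C)) = Mul(16, C))
Add(-481, Function('x')(-5)) = Add(-481, Mul(16, -5)) = Add(-481, -80) = -561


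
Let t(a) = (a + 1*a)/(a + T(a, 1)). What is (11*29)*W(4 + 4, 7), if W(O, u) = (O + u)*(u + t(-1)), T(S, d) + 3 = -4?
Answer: 138765/4 ≈ 34691.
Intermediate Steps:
T(S, d) = -7 (T(S, d) = -3 - 4 = -7)
t(a) = 2*a/(-7 + a) (t(a) = (a + 1*a)/(a - 7) = (a + a)/(-7 + a) = (2*a)/(-7 + a) = 2*a/(-7 + a))
W(O, u) = (¼ + u)*(O + u) (W(O, u) = (O + u)*(u + 2*(-1)/(-7 - 1)) = (O + u)*(u + 2*(-1)/(-8)) = (O + u)*(u + 2*(-1)*(-⅛)) = (O + u)*(u + ¼) = (O + u)*(¼ + u) = (¼ + u)*(O + u))
(11*29)*W(4 + 4, 7) = (11*29)*(7² + (4 + 4)/4 + (¼)*7 + (4 + 4)*7) = 319*(49 + (¼)*8 + 7/4 + 8*7) = 319*(49 + 2 + 7/4 + 56) = 319*(435/4) = 138765/4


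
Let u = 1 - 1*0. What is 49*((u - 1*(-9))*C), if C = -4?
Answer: -1960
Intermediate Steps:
u = 1 (u = 1 + 0 = 1)
49*((u - 1*(-9))*C) = 49*((1 - 1*(-9))*(-4)) = 49*((1 + 9)*(-4)) = 49*(10*(-4)) = 49*(-40) = -1960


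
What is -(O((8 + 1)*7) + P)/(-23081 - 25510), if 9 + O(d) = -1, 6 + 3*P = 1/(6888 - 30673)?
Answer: -856261/3467210805 ≈ -0.00024696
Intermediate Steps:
P = -142711/71355 (P = -2 + 1/(3*(6888 - 30673)) = -2 + (⅓)/(-23785) = -2 + (⅓)*(-1/23785) = -2 - 1/71355 = -142711/71355 ≈ -2.0000)
O(d) = -10 (O(d) = -9 - 1 = -10)
-(O((8 + 1)*7) + P)/(-23081 - 25510) = -(-10 - 142711/71355)/(-23081 - 25510) = -(-856261)/(71355*(-48591)) = -(-856261)*(-1)/(71355*48591) = -1*856261/3467210805 = -856261/3467210805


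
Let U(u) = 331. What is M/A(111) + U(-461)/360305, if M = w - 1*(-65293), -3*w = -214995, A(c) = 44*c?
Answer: 2243103127/79987710 ≈ 28.043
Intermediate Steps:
w = 71665 (w = -1/3*(-214995) = 71665)
M = 136958 (M = 71665 - 1*(-65293) = 71665 + 65293 = 136958)
M/A(111) + U(-461)/360305 = 136958/((44*111)) + 331/360305 = 136958/4884 + 331*(1/360305) = 136958*(1/4884) + 331/360305 = 68479/2442 + 331/360305 = 2243103127/79987710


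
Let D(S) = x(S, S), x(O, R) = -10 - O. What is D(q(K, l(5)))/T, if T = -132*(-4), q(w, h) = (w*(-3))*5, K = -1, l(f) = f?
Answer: -25/528 ≈ -0.047348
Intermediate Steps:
q(w, h) = -15*w (q(w, h) = -3*w*5 = -15*w)
D(S) = -10 - S
T = 528
D(q(K, l(5)))/T = (-10 - (-15)*(-1))/528 = (-10 - 1*15)*(1/528) = (-10 - 15)*(1/528) = -25*1/528 = -25/528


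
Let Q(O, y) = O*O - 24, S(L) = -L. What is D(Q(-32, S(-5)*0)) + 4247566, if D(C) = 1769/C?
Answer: 4247567769/1000 ≈ 4.2476e+6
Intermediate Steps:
Q(O, y) = -24 + O² (Q(O, y) = O² - 24 = -24 + O²)
D(Q(-32, S(-5)*0)) + 4247566 = 1769/(-24 + (-32)²) + 4247566 = 1769/(-24 + 1024) + 4247566 = 1769/1000 + 4247566 = 4247567769/1000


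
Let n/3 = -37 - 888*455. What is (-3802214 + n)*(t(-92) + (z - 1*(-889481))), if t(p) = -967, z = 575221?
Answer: -7339818652075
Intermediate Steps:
n = -1212231 (n = 3*(-37 - 888*455) = 3*(-37 - 404040) = 3*(-404077) = -1212231)
(-3802214 + n)*(t(-92) + (z - 1*(-889481))) = (-3802214 - 1212231)*(-967 + (575221 - 1*(-889481))) = -5014445*(-967 + (575221 + 889481)) = -5014445*(-967 + 1464702) = -5014445*1463735 = -7339818652075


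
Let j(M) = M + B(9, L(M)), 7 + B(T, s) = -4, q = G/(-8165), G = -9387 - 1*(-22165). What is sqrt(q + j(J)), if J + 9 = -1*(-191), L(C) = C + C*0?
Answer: sqrt(11295763105)/8165 ≈ 13.017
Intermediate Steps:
G = 12778 (G = -9387 + 22165 = 12778)
L(C) = C (L(C) = C + 0 = C)
J = 182 (J = -9 - 1*(-191) = -9 + 191 = 182)
q = -12778/8165 (q = 12778/(-8165) = 12778*(-1/8165) = -12778/8165 ≈ -1.5650)
B(T, s) = -11 (B(T, s) = -7 - 4 = -11)
j(M) = -11 + M (j(M) = M - 11 = -11 + M)
sqrt(q + j(J)) = sqrt(-12778/8165 + (-11 + 182)) = sqrt(-12778/8165 + 171) = sqrt(1383437/8165) = sqrt(11295763105)/8165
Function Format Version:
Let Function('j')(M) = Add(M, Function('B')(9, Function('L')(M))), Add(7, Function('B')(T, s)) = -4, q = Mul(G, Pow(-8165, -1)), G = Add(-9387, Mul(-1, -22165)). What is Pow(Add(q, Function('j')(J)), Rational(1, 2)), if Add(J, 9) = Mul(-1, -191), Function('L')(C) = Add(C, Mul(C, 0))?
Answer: Mul(Rational(1, 8165), Pow(11295763105, Rational(1, 2))) ≈ 13.017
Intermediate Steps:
G = 12778 (G = Add(-9387, 22165) = 12778)
Function('L')(C) = C (Function('L')(C) = Add(C, 0) = C)
J = 182 (J = Add(-9, Mul(-1, -191)) = Add(-9, 191) = 182)
q = Rational(-12778, 8165) (q = Mul(12778, Pow(-8165, -1)) = Mul(12778, Rational(-1, 8165)) = Rational(-12778, 8165) ≈ -1.5650)
Function('B')(T, s) = -11 (Function('B')(T, s) = Add(-7, -4) = -11)
Function('j')(M) = Add(-11, M) (Function('j')(M) = Add(M, -11) = Add(-11, M))
Pow(Add(q, Function('j')(J)), Rational(1, 2)) = Pow(Add(Rational(-12778, 8165), Add(-11, 182)), Rational(1, 2)) = Pow(Add(Rational(-12778, 8165), 171), Rational(1, 2)) = Pow(Rational(1383437, 8165), Rational(1, 2)) = Mul(Rational(1, 8165), Pow(11295763105, Rational(1, 2)))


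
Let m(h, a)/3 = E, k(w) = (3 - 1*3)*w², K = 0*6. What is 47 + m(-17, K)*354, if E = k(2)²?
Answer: 47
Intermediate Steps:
K = 0
k(w) = 0 (k(w) = (3 - 3)*w² = 0*w² = 0)
E = 0 (E = 0² = 0)
m(h, a) = 0 (m(h, a) = 3*0 = 0)
47 + m(-17, K)*354 = 47 + 0*354 = 47 + 0 = 47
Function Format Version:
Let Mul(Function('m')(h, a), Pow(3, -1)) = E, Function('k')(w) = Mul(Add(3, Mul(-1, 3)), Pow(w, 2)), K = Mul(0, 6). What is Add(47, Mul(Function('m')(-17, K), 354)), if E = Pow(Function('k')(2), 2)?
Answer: 47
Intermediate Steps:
K = 0
Function('k')(w) = 0 (Function('k')(w) = Mul(Add(3, -3), Pow(w, 2)) = Mul(0, Pow(w, 2)) = 0)
E = 0 (E = Pow(0, 2) = 0)
Function('m')(h, a) = 0 (Function('m')(h, a) = Mul(3, 0) = 0)
Add(47, Mul(Function('m')(-17, K), 354)) = Add(47, Mul(0, 354)) = Add(47, 0) = 47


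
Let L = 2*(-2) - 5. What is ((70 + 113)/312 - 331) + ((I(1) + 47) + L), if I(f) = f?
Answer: -30307/104 ≈ -291.41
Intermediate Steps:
L = -9 (L = -4 - 5 = -9)
((70 + 113)/312 - 331) + ((I(1) + 47) + L) = ((70 + 113)/312 - 331) + ((1 + 47) - 9) = (183*(1/312) - 331) + (48 - 9) = (61/104 - 331) + 39 = -34363/104 + 39 = -30307/104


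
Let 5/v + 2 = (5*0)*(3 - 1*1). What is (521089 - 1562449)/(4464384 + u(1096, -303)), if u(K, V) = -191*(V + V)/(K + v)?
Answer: -37957572/162730655 ≈ -0.23325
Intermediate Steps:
v = -5/2 (v = 5/(-2 + (5*0)*(3 - 1*1)) = 5/(-2 + 0*(3 - 1)) = 5/(-2 + 0*2) = 5/(-2 + 0) = 5/(-2) = 5*(-1/2) = -5/2 ≈ -2.5000)
u(K, V) = -382*V/(-5/2 + K) (u(K, V) = -191*(V + V)/(K - 5/2) = -191*2*V/(-5/2 + K) = -382*V/(-5/2 + K))
(521089 - 1562449)/(4464384 + u(1096, -303)) = (521089 - 1562449)/(4464384 - 764*(-303)/(-5 + 2*1096)) = -1041360/(4464384 - 764*(-303)/(-5 + 2192)) = -1041360/(4464384 - 764*(-303)/2187) = -1041360/(4464384 - 764*(-303)*1/2187) = -1041360/(4464384 + 77164/729) = -1041360/3254613100/729 = -1041360*729/3254613100 = -37957572/162730655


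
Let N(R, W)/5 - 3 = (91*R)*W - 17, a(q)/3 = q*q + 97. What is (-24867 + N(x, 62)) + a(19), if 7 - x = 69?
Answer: -1772583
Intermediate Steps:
x = -62 (x = 7 - 1*69 = 7 - 69 = -62)
a(q) = 291 + 3*q² (a(q) = 3*(q*q + 97) = 3*(q² + 97) = 3*(97 + q²) = 291 + 3*q²)
N(R, W) = -70 + 455*R*W (N(R, W) = 15 + 5*((91*R)*W - 17) = 15 + 5*(91*R*W - 17) = 15 + 5*(-17 + 91*R*W) = 15 + (-85 + 455*R*W) = -70 + 455*R*W)
(-24867 + N(x, 62)) + a(19) = (-24867 + (-70 + 455*(-62)*62)) + (291 + 3*19²) = (-24867 + (-70 - 1749020)) + (291 + 3*361) = (-24867 - 1749090) + (291 + 1083) = -1773957 + 1374 = -1772583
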